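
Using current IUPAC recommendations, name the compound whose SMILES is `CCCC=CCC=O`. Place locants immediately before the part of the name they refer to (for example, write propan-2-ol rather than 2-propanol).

hept-3-enal

The longest carbon chain that includes the –CHO group and the multiple bond has 7 carbons, so the parent hydride is heptane.
The principal characteristic group is an aldehyde (terminal –CHO), named with the suffix -al.
A C=C double bond in the chain gives the infix -ene-.
The numbering direction is chosen so that the aldehyde carbon is C-1 by definition.
With this numbering: the double bond between C-3 and C-4.
Assembling the pieces gives hept-3-enal.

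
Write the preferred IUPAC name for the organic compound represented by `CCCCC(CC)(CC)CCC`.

The parent chain contains 8 carbons (octane).
Number the chain so that the substituent locant set {4,4} is lower than {5,5} at the first point of difference.
That gives two ethyl groups at C-4.
Putting it together: 4,4-diethyloctane.

4,4-diethyloctane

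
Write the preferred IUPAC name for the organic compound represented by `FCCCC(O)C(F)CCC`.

Counting along the main chain through the –OH group gives 8 carbons: the parent is octane.
An alcohol (–OH) is the principal characteristic group, giving the suffix -ol.
The numbering direction is chosen so that numbering from this end puts the hydroxyl group at C-4 rather than C-5.
That gives the hydroxyl at C-4; fluoro groups at C-1 and C-5.
Putting it together: 1,5-difluorooctan-4-ol.

1,5-difluorooctan-4-ol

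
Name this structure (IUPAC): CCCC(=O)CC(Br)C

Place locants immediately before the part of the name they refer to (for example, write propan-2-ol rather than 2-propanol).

The longest carbon chain that includes the carbonyl has 7 carbons, so the parent hydride is heptane.
The principal characteristic group is a ketone (C=O on an internal carbon), named with the suffix -one.
The numbering direction is chosen so that the substituent locant set {2} is lower than {6} at the first point of difference.
This places the carbonyl at C-4; a bromo group at C-2.
Putting it together: 2-bromoheptan-4-one.

2-bromoheptan-4-one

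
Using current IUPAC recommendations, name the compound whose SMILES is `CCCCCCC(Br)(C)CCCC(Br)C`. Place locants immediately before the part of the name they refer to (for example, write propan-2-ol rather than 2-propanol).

2,6-dibromo-6-methyldodecane

The longest carbon chain is 12 atoms: the parent is dodecane.
Choose the numbering such that the substituent locant set {2,6,6} is lower than {7,7,11} at the first point of difference.
With this numbering: bromo groups at C-2 and C-6; a methyl group at C-6.
The substituents are ordered alphabetically, ignoring any di-/tri- multipliers.
Putting it together: 2,6-dibromo-6-methyldodecane.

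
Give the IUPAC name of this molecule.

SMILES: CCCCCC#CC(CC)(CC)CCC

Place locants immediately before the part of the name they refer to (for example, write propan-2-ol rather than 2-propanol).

Counting along the main chain through the multiple bond gives 11 carbons: the parent is undecane.
A C≡C triple bond in the chain gives the infix -yne-.
Choose the numbering such that numbering from this end puts the triple bond at C-5 rather than C-6.
With this numbering: the triple bond between C-5 and C-6; two ethyl groups at C-4.
The name is 4,4-diethylundec-5-yne.

4,4-diethylundec-5-yne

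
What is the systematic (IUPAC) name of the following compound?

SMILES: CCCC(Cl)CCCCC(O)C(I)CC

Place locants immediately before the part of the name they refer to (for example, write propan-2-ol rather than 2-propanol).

9-chloro-3-iodododecan-4-ol

The longest carbon chain that includes the –OH group has 12 carbons, so the parent hydride is dodecane.
The principal characteristic group is an alcohol (–OH), named with the suffix -ol.
Number the chain so that numbering from this end puts the hydroxyl group at C-4 rather than C-9.
This places the hydroxyl at C-4; a chloro group at C-9; an iodo group at C-3.
Prefixes are listed alphabetically: chloro, iodo.
Putting it together: 9-chloro-3-iodododecan-4-ol.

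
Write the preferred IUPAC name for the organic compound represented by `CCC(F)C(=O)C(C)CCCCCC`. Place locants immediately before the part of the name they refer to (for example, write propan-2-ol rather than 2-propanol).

The longest carbon chain that includes the carbonyl has 11 carbons, so the parent hydride is undecane.
A ketone (C=O on an internal carbon) is the principal characteristic group, giving the suffix -one.
Choose the numbering such that numbering from this end puts the carbonyl group at C-4 rather than C-8.
That gives the carbonyl at C-4; a fluoro group at C-3; a methyl group at C-5.
Prefixes are listed alphabetically: fluoro, methyl.
Assembling the pieces gives 3-fluoro-5-methylundecan-4-one.

3-fluoro-5-methylundecan-4-one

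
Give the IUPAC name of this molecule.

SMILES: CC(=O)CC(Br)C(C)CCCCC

Counting along the main chain through the carbonyl gives 10 carbons: the parent is decane.
A ketone (C=O on an internal carbon) is the principal characteristic group, giving the suffix -one.
The numbering direction is chosen so that numbering from this end puts the carbonyl group at C-2 rather than C-9.
That gives the carbonyl at C-2; a bromo group at C-4; a methyl group at C-5.
Prefixes are listed alphabetically: bromo, methyl.
Assembling the pieces gives 4-bromo-5-methyldecan-2-one.

4-bromo-5-methyldecan-2-one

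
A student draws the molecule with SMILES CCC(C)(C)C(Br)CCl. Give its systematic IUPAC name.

The longest continuous carbon chain has 5 atoms, so the parent hydride is pentane.
Number the chain so that the substituent locant set {1,2,3,3} is lower than {3,3,4,5} at the first point of difference.
This places a bromo group at C-2; a chloro group at C-1; two methyl groups at C-3.
Substituent prefixes are cited in alphabetical order (multiplying prefixes like di-/tri- are ignored for ordering).
Putting it together: 2-bromo-1-chloro-3,3-dimethylpentane.

2-bromo-1-chloro-3,3-dimethylpentane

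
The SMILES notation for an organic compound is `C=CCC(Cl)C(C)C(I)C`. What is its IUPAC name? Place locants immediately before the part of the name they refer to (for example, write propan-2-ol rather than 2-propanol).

4-chloro-6-iodo-5-methylhept-1-ene

The longest carbon chain that includes the multiple bond has 7 carbons, so the parent hydride is heptane.
The chain contains a C=C double bond, so the unsaturation ending is -ene.
Number the chain so that numbering from this end puts the double bond at C-1 rather than C-6.
This places the double bond between C-1 and C-2; a chloro group at C-4; an iodo group at C-6; a methyl group at C-5.
Substituent prefixes are cited in alphabetical order (multiplying prefixes like di-/tri- are ignored for ordering).
Putting it together: 4-chloro-6-iodo-5-methylhept-1-ene.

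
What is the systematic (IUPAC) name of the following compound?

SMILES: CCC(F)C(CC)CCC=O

4-ethyl-5-fluoroheptanal

Counting along the main chain through the –CHO group gives 7 carbons: the parent is heptane.
The principal characteristic group is an aldehyde (terminal –CHO), named with the suffix -al.
Choose the numbering such that the aldehyde carbon is C-1 by definition.
This places an ethyl group at C-4; a fluoro group at C-5.
Prefixes are listed alphabetically: ethyl, fluoro.
Putting it together: 4-ethyl-5-fluoroheptanal.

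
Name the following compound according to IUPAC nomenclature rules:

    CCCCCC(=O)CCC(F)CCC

The longest carbon chain that includes the carbonyl has 12 carbons, so the parent hydride is dodecane.
The principal characteristic group is a ketone (C=O on an internal carbon), named with the suffix -one.
Number the chain so that numbering from this end puts the carbonyl group at C-6 rather than C-7.
That gives the carbonyl at C-6; a fluoro group at C-9.
Putting it together: 9-fluorododecan-6-one.

9-fluorododecan-6-one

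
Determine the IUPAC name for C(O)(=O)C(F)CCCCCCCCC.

The longest carbon chain that includes the –COOH group has 11 carbons, so the parent hydride is undecane.
The highest-priority functional group is a carboxylic acid (terminal –COOH), so the name ends in -oic acid.
Number the chain so that the carboxylic acid carbon is C-1 by definition.
That gives a fluoro group at C-2.
Putting it together: 2-fluoroundecanoic acid.

2-fluoroundecanoic acid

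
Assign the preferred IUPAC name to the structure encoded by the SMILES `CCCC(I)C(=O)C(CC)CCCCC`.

The longest chain bearing the carbonyl is 11 carbons long (undecane).
The principal characteristic group is a ketone (C=O on an internal carbon), named with the suffix -one.
Number the chain so that numbering from this end puts the carbonyl group at C-5 rather than C-7.
This places the carbonyl at C-5; an ethyl group at C-6; an iodo group at C-4.
The substituents are ordered alphabetically, ignoring any di-/tri- multipliers.
The name is 6-ethyl-4-iodoundecan-5-one.

6-ethyl-4-iodoundecan-5-one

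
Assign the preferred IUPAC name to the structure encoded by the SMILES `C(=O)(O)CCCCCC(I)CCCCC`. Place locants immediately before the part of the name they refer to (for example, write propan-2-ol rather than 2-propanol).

Counting along the main chain through the –COOH group gives 12 carbons: the parent is dodecane.
The highest-priority functional group is a carboxylic acid (terminal –COOH), so the name ends in -oic acid.
The numbering direction is chosen so that the carboxylic acid carbon is C-1 by definition.
This places an iodo group at C-7.
Assembling the pieces gives 7-iodododecanoic acid.

7-iodododecanoic acid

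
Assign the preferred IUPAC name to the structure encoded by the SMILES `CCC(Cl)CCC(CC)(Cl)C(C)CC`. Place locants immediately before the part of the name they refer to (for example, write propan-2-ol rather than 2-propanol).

4,7-dichloro-4-ethyl-3-methylnonane

The longest continuous carbon chain has 9 atoms, so the parent hydride is nonane.
Choose the numbering such that the substituent locant set {3,4,4,7} is lower than {3,6,6,7} at the first point of difference.
This places chloro groups at C-4 and C-7; an ethyl group at C-4; a methyl group at C-3.
Prefixes are listed alphabetically: chloro, ethyl, methyl.
Putting it together: 4,7-dichloro-4-ethyl-3-methylnonane.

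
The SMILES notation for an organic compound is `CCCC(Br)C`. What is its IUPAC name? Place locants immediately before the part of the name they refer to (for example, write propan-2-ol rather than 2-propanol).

2-bromopentane

The longest continuous carbon chain has 5 atoms, so the parent hydride is pentane.
The numbering direction is chosen so that the substituent locant set {2} is lower than {4} at the first point of difference.
With this numbering: a bromo group at C-2.
The name is 2-bromopentane.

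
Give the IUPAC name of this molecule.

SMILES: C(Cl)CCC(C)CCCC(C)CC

The longest carbon chain is 10 atoms: the parent is decane.
Choose the numbering such that the substituent locant set {1,4,8} is lower than {3,7,10} at the first point of difference.
With this numbering: a chloro group at C-1; methyl groups at C-4 and C-8.
Prefixes are listed alphabetically: chloro, methyl.
Assembling the pieces gives 1-chloro-4,8-dimethyldecane.

1-chloro-4,8-dimethyldecane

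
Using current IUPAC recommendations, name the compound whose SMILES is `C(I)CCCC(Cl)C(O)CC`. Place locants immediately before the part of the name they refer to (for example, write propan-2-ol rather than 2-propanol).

4-chloro-8-iodooctan-3-ol

Counting along the main chain through the –OH group gives 8 carbons: the parent is octane.
An alcohol (–OH) is the principal characteristic group, giving the suffix -ol.
Choose the numbering such that numbering from this end puts the hydroxyl group at C-3 rather than C-6.
With this numbering: the hydroxyl at C-3; a chloro group at C-4; an iodo group at C-8.
Substituent prefixes are cited in alphabetical order (multiplying prefixes like di-/tri- are ignored for ordering).
Assembling the pieces gives 4-chloro-8-iodooctan-3-ol.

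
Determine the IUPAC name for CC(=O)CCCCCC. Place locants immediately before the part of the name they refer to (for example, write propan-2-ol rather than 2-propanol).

Counting along the main chain through the carbonyl gives 8 carbons: the parent is octane.
A ketone (C=O on an internal carbon) is the principal characteristic group, giving the suffix -one.
Number the chain so that numbering from this end puts the carbonyl group at C-2 rather than C-7.
This places the carbonyl at C-2.
Putting it together: octan-2-one.

octan-2-one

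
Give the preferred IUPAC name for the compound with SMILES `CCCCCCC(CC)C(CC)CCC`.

The parent chain contains 11 carbons (undecane).
Choose the numbering such that the substituent locant set {4,5} is lower than {7,8} at the first point of difference.
This places ethyl groups at C-4 and C-5.
Putting it together: 4,5-diethylundecane.

4,5-diethylundecane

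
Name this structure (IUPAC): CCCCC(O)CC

heptan-3-ol

The longest chain bearing the –OH group is 7 carbons long (heptane).
The highest-priority functional group is an alcohol (–OH), so the name ends in -ol.
Choose the numbering such that numbering from this end puts the hydroxyl group at C-3 rather than C-5.
That gives the hydroxyl at C-3.
Assembling the pieces gives heptan-3-ol.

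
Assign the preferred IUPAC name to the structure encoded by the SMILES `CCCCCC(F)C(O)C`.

3-fluorooctan-2-ol

Counting along the main chain through the –OH group gives 8 carbons: the parent is octane.
An alcohol (–OH) is the principal characteristic group, giving the suffix -ol.
Number the chain so that numbering from this end puts the hydroxyl group at C-2 rather than C-7.
With this numbering: the hydroxyl at C-2; a fluoro group at C-3.
Assembling the pieces gives 3-fluorooctan-2-ol.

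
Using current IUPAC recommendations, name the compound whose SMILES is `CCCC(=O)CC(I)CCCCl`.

9-chloro-6-iodononan-4-one

The longest carbon chain that includes the carbonyl has 9 carbons, so the parent hydride is nonane.
The highest-priority functional group is a ketone (C=O on an internal carbon), so the name ends in -one.
Number the chain so that numbering from this end puts the carbonyl group at C-4 rather than C-6.
That gives the carbonyl at C-4; a chloro group at C-9; an iodo group at C-6.
The substituents are ordered alphabetically, ignoring any di-/tri- multipliers.
The name is 9-chloro-6-iodononan-4-one.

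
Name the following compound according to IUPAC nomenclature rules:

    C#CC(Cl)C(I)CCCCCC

3-chloro-4-iododec-1-yne

The longest chain bearing the multiple bond is 10 carbons long (decane).
A C≡C triple bond in the chain gives the infix -yne-.
Choose the numbering such that numbering from this end puts the triple bond at C-1 rather than C-9.
With this numbering: the triple bond between C-1 and C-2; a chloro group at C-3; an iodo group at C-4.
Substituent prefixes are cited in alphabetical order (multiplying prefixes like di-/tri- are ignored for ordering).
Assembling the pieces gives 3-chloro-4-iododec-1-yne.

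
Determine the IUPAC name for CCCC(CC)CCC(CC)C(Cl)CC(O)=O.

The longest chain bearing the –COOH group is 10 carbons long (decane).
A carboxylic acid (terminal –COOH) is the principal characteristic group, giving the suffix -oic acid.
Choose the numbering such that the carboxylic acid carbon is C-1 by definition.
With this numbering: a chloro group at C-3; ethyl groups at C-4 and C-7.
Prefixes are listed alphabetically: chloro, ethyl.
Putting it together: 3-chloro-4,7-diethyldecanoic acid.

3-chloro-4,7-diethyldecanoic acid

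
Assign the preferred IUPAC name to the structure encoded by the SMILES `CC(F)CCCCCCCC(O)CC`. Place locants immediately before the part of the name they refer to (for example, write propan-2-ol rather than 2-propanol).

The longest carbon chain that includes the –OH group has 12 carbons, so the parent hydride is dodecane.
The highest-priority functional group is an alcohol (–OH), so the name ends in -ol.
Choose the numbering such that numbering from this end puts the hydroxyl group at C-3 rather than C-10.
With this numbering: the hydroxyl at C-3; a fluoro group at C-11.
Assembling the pieces gives 11-fluorododecan-3-ol.

11-fluorododecan-3-ol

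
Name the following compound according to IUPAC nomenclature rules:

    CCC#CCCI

1-iodohex-3-yne

Counting along the main chain through the multiple bond gives 6 carbons: the parent is hexane.
A C≡C triple bond in the chain gives the infix -yne-.
Choose the numbering such that the substituent locant set {1} is lower than {6} at the first point of difference.
That gives the triple bond between C-3 and C-4; an iodo group at C-1.
Assembling the pieces gives 1-iodohex-3-yne.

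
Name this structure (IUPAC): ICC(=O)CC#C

The longest chain bearing the carbonyl and the multiple bond is 5 carbons long (pentane).
The highest-priority functional group is a ketone (C=O on an internal carbon), so the name ends in -one.
There is one C≡C triple bond, indicated by the ending -yne.
Number the chain so that numbering from this end puts the carbonyl group at C-2 rather than C-4.
With this numbering: the carbonyl at C-2; the triple bond between C-4 and C-5; an iodo group at C-1.
Putting it together: 1-iodopent-4-yn-2-one.

1-iodopent-4-yn-2-one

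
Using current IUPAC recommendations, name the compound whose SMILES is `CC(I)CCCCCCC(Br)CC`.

9-bromo-2-iodoundecane

The parent chain contains 11 carbons (undecane).
The numbering direction is chosen so that the substituent locant set {2,9} is lower than {3,10} at the first point of difference.
With this numbering: a bromo group at C-9; an iodo group at C-2.
Substituent prefixes are cited in alphabetical order (multiplying prefixes like di-/tri- are ignored for ordering).
Assembling the pieces gives 9-bromo-2-iodoundecane.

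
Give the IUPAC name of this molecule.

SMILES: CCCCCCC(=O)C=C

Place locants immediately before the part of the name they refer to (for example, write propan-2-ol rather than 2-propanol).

non-1-en-3-one

Counting along the main chain through the carbonyl and the multiple bond gives 9 carbons: the parent is nonane.
The principal characteristic group is a ketone (C=O on an internal carbon), named with the suffix -one.
A C=C double bond in the chain gives the infix -ene-.
Choose the numbering such that numbering from this end puts the carbonyl group at C-3 rather than C-7.
This places the carbonyl at C-3; the double bond between C-1 and C-2.
Putting it together: non-1-en-3-one.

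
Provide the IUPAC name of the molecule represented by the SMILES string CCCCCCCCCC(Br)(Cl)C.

The longest carbon chain is 11 atoms: the parent is undecane.
Choose the numbering such that the substituent locant set {2,2} is lower than {10,10} at the first point of difference.
That gives a bromo group at C-2; a chloro group at C-2.
Substituent prefixes are cited in alphabetical order (multiplying prefixes like di-/tri- are ignored for ordering).
Putting it together: 2-bromo-2-chloroundecane.

2-bromo-2-chloroundecane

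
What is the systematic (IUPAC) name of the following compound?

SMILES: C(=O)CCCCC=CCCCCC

dodec-6-enal

Counting along the main chain through the –CHO group and the multiple bond gives 12 carbons: the parent is dodecane.
An aldehyde (terminal –CHO) is the principal characteristic group, giving the suffix -al.
The chain contains a C=C double bond, so the unsaturation ending is -ene.
The numbering direction is chosen so that the aldehyde carbon is C-1 by definition.
With this numbering: the double bond between C-6 and C-7.
Putting it together: dodec-6-enal.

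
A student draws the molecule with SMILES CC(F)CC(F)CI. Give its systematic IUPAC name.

2,4-difluoro-1-iodopentane

The parent chain contains 5 carbons (pentane).
The numbering direction is chosen so that the substituent locant set {1,2,4} is lower than {2,4,5} at the first point of difference.
This places fluoro groups at C-2 and C-4; an iodo group at C-1.
Prefixes are listed alphabetically: fluoro, iodo.
Assembling the pieces gives 2,4-difluoro-1-iodopentane.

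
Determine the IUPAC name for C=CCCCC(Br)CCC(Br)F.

Counting along the main chain through the multiple bond gives 9 carbons: the parent is nonane.
The chain contains a C=C double bond, so the unsaturation ending is -ene.
The numbering direction is chosen so that numbering from this end puts the double bond at C-1 rather than C-8.
That gives the double bond between C-1 and C-2; bromo groups at C-6 and C-9; a fluoro group at C-9.
Prefixes are listed alphabetically: bromo, fluoro.
The name is 6,9-dibromo-9-fluoronon-1-ene.

6,9-dibromo-9-fluoronon-1-ene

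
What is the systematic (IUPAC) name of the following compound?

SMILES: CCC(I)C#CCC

5-iodohept-3-yne

The longest chain bearing the multiple bond is 7 carbons long (heptane).
A C≡C triple bond in the chain gives the infix -yne-.
The numbering direction is chosen so that numbering from this end puts the triple bond at C-3 rather than C-4.
This places the triple bond between C-3 and C-4; an iodo group at C-5.
Putting it together: 5-iodohept-3-yne.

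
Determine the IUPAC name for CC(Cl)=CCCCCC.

2-chlorooct-2-ene

Counting along the main chain through the multiple bond gives 8 carbons: the parent is octane.
The chain contains a C=C double bond, so the unsaturation ending is -ene.
Choose the numbering such that numbering from this end puts the double bond at C-2 rather than C-6.
That gives the double bond between C-2 and C-3; a chloro group at C-2.
Putting it together: 2-chlorooct-2-ene.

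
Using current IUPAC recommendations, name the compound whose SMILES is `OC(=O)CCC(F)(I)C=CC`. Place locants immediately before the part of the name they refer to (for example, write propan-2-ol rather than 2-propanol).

Counting along the main chain through the –COOH group and the multiple bond gives 7 carbons: the parent is heptane.
The principal characteristic group is a carboxylic acid (terminal –COOH), named with the suffix -oic acid.
A C=C double bond in the chain gives the infix -ene-.
Number the chain so that the carboxylic acid carbon is C-1 by definition.
This places the double bond between C-5 and C-6; a fluoro group at C-4; an iodo group at C-4.
Prefixes are listed alphabetically: fluoro, iodo.
Assembling the pieces gives 4-fluoro-4-iodohept-5-enoic acid.

4-fluoro-4-iodohept-5-enoic acid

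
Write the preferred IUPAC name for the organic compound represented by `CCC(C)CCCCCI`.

The longest continuous carbon chain has 8 atoms, so the parent hydride is octane.
Choose the numbering such that the substituent locant set {1,6} is lower than {3,8} at the first point of difference.
This places an iodo group at C-1; a methyl group at C-6.
Substituent prefixes are cited in alphabetical order (multiplying prefixes like di-/tri- are ignored for ordering).
Assembling the pieces gives 1-iodo-6-methyloctane.

1-iodo-6-methyloctane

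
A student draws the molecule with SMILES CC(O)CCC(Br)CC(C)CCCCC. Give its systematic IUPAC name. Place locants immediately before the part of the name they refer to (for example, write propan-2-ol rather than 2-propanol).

The longest carbon chain that includes the –OH group has 12 carbons, so the parent hydride is dodecane.
The highest-priority functional group is an alcohol (–OH), so the name ends in -ol.
The numbering direction is chosen so that numbering from this end puts the hydroxyl group at C-2 rather than C-11.
This places the hydroxyl at C-2; a bromo group at C-5; a methyl group at C-7.
The substituents are ordered alphabetically, ignoring any di-/tri- multipliers.
Putting it together: 5-bromo-7-methyldodecan-2-ol.

5-bromo-7-methyldodecan-2-ol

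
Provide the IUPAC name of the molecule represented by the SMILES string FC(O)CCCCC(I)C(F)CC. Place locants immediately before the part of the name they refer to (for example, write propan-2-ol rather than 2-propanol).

Counting along the main chain through the –OH group gives 9 carbons: the parent is nonane.
An alcohol (–OH) is the principal characteristic group, giving the suffix -ol.
Choose the numbering such that numbering from this end puts the hydroxyl group at C-1 rather than C-9.
That gives the hydroxyl at C-1; fluoro groups at C-1 and C-7; an iodo group at C-6.
Substituent prefixes are cited in alphabetical order (multiplying prefixes like di-/tri- are ignored for ordering).
The name is 1,7-difluoro-6-iodononan-1-ol.

1,7-difluoro-6-iodononan-1-ol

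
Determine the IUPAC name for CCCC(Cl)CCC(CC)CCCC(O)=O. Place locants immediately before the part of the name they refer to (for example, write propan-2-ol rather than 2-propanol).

The longest carbon chain that includes the –COOH group has 11 carbons, so the parent hydride is undecane.
The principal characteristic group is a carboxylic acid (terminal –COOH), named with the suffix -oic acid.
The numbering direction is chosen so that the carboxylic acid carbon is C-1 by definition.
This places a chloro group at C-8; an ethyl group at C-5.
Substituent prefixes are cited in alphabetical order (multiplying prefixes like di-/tri- are ignored for ordering).
The name is 8-chloro-5-ethylundecanoic acid.

8-chloro-5-ethylundecanoic acid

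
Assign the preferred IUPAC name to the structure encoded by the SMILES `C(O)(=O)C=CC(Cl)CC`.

The longest carbon chain that includes the –COOH group and the multiple bond has 6 carbons, so the parent hydride is hexane.
The highest-priority functional group is a carboxylic acid (terminal –COOH), so the name ends in -oic acid.
There is one C=C double bond, indicated by the ending -ene.
The numbering direction is chosen so that the carboxylic acid carbon is C-1 by definition.
With this numbering: the double bond between C-2 and C-3; a chloro group at C-4.
Putting it together: 4-chlorohex-2-enoic acid.

4-chlorohex-2-enoic acid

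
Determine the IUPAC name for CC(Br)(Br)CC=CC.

The longest chain bearing the multiple bond is 6 carbons long (hexane).
The chain contains a C=C double bond, so the unsaturation ending is -ene.
Choose the numbering such that numbering from this end puts the double bond at C-2 rather than C-4.
That gives the double bond between C-2 and C-3; two bromo groups at C-5.
Putting it together: 5,5-dibromohex-2-ene.

5,5-dibromohex-2-ene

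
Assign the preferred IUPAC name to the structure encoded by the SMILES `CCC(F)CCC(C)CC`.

The longest carbon chain is 8 atoms: the parent is octane.
Choose the numbering such that the locant sets are identical either way, so the alphabetically earlier fluoro substituent takes the lower locant (3 rather than 6).
This places a fluoro group at C-3; a methyl group at C-6.
Prefixes are listed alphabetically: fluoro, methyl.
Putting it together: 3-fluoro-6-methyloctane.

3-fluoro-6-methyloctane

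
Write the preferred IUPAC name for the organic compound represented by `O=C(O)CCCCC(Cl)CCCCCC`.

The longest chain bearing the –COOH group is 12 carbons long (dodecane).
A carboxylic acid (terminal –COOH) is the principal characteristic group, giving the suffix -oic acid.
Choose the numbering such that the carboxylic acid carbon is C-1 by definition.
With this numbering: a chloro group at C-6.
The name is 6-chlorododecanoic acid.

6-chlorododecanoic acid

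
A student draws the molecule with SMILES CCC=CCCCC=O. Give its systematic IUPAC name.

oct-5-enal

Counting along the main chain through the –CHO group and the multiple bond gives 8 carbons: the parent is octane.
The principal characteristic group is an aldehyde (terminal –CHO), named with the suffix -al.
A C=C double bond in the chain gives the infix -ene-.
Number the chain so that the aldehyde carbon is C-1 by definition.
This places the double bond between C-5 and C-6.
The name is oct-5-enal.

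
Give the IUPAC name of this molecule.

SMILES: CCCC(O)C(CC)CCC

5-ethyloctan-4-ol

Counting along the main chain through the –OH group gives 8 carbons: the parent is octane.
The highest-priority functional group is an alcohol (–OH), so the name ends in -ol.
Number the chain so that numbering from this end puts the hydroxyl group at C-4 rather than C-5.
With this numbering: the hydroxyl at C-4; an ethyl group at C-5.
Assembling the pieces gives 5-ethyloctan-4-ol.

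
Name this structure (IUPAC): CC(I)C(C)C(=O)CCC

Counting along the main chain through the carbonyl gives 7 carbons: the parent is heptane.
A ketone (C=O on an internal carbon) is the principal characteristic group, giving the suffix -one.
Number the chain so that the substituent locant set {2,3} is lower than {5,6} at the first point of difference.
This places the carbonyl at C-4; an iodo group at C-2; a methyl group at C-3.
The substituents are ordered alphabetically, ignoring any di-/tri- multipliers.
Assembling the pieces gives 2-iodo-3-methylheptan-4-one.

2-iodo-3-methylheptan-4-one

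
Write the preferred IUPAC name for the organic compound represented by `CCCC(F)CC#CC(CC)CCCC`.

8-ethyl-4-fluorododec-6-yne

The longest chain bearing the multiple bond is 12 carbons long (dodecane).
A C≡C triple bond in the chain gives the infix -yne-.
The numbering direction is chosen so that the substituent locant set {4,8} is lower than {5,9} at the first point of difference.
This places the triple bond between C-6 and C-7; an ethyl group at C-8; a fluoro group at C-4.
The substituents are ordered alphabetically, ignoring any di-/tri- multipliers.
Assembling the pieces gives 8-ethyl-4-fluorododec-6-yne.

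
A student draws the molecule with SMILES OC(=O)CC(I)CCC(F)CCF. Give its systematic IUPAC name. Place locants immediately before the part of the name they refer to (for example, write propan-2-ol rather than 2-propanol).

The longest carbon chain that includes the –COOH group has 8 carbons, so the parent hydride is octane.
The highest-priority functional group is a carboxylic acid (terminal –COOH), so the name ends in -oic acid.
Number the chain so that the carboxylic acid carbon is C-1 by definition.
This places fluoro groups at C-6 and C-8; an iodo group at C-3.
Prefixes are listed alphabetically: fluoro, iodo.
Putting it together: 6,8-difluoro-3-iodooctanoic acid.

6,8-difluoro-3-iodooctanoic acid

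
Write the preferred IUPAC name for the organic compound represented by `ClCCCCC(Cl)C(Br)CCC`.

The longest continuous carbon chain has 9 atoms, so the parent hydride is nonane.
Choose the numbering such that the substituent locant set {1,5,6} is lower than {4,5,9} at the first point of difference.
That gives a bromo group at C-6; chloro groups at C-1 and C-5.
Substituent prefixes are cited in alphabetical order (multiplying prefixes like di-/tri- are ignored for ordering).
Assembling the pieces gives 6-bromo-1,5-dichlorononane.

6-bromo-1,5-dichlorononane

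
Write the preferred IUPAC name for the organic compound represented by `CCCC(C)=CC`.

Counting along the main chain through the multiple bond gives 6 carbons: the parent is hexane.
A C=C double bond in the chain gives the infix -ene-.
Choose the numbering such that numbering from this end puts the double bond at C-2 rather than C-4.
With this numbering: the double bond between C-2 and C-3; a methyl group at C-3.
Putting it together: 3-methylhex-2-ene.

3-methylhex-2-ene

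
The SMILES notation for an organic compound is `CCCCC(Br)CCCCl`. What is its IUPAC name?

4-bromo-1-chlorooctane

The longest carbon chain is 8 atoms: the parent is octane.
Number the chain so that the substituent locant set {1,4} is lower than {5,8} at the first point of difference.
With this numbering: a bromo group at C-4; a chloro group at C-1.
The substituents are ordered alphabetically, ignoring any di-/tri- multipliers.
The name is 4-bromo-1-chlorooctane.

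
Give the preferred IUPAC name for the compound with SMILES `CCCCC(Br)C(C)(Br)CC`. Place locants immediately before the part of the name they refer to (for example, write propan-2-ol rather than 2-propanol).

The parent chain contains 8 carbons (octane).
The numbering direction is chosen so that the substituent locant set {3,3,4} is lower than {5,6,6} at the first point of difference.
With this numbering: bromo groups at C-3 and C-4; a methyl group at C-3.
Substituent prefixes are cited in alphabetical order (multiplying prefixes like di-/tri- are ignored for ordering).
Putting it together: 3,4-dibromo-3-methyloctane.

3,4-dibromo-3-methyloctane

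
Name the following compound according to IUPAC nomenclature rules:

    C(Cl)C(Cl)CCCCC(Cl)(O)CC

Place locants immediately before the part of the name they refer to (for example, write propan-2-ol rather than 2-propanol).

The longest chain bearing the –OH group is 9 carbons long (nonane).
The principal characteristic group is an alcohol (–OH), named with the suffix -ol.
The numbering direction is chosen so that numbering from this end puts the hydroxyl group at C-3 rather than C-7.
With this numbering: the hydroxyl at C-3; chloro groups at C-3 and C-8 and C-9.
Putting it together: 3,8,9-trichlorononan-3-ol.

3,8,9-trichlorononan-3-ol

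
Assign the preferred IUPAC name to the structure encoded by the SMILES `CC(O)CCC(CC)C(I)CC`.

5-ethyl-6-iodooctan-2-ol

The longest carbon chain that includes the –OH group has 8 carbons, so the parent hydride is octane.
The highest-priority functional group is an alcohol (–OH), so the name ends in -ol.
The numbering direction is chosen so that numbering from this end puts the hydroxyl group at C-2 rather than C-7.
That gives the hydroxyl at C-2; an ethyl group at C-5; an iodo group at C-6.
Substituent prefixes are cited in alphabetical order (multiplying prefixes like di-/tri- are ignored for ordering).
Putting it together: 5-ethyl-6-iodooctan-2-ol.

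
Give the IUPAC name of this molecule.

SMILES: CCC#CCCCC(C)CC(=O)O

The longest carbon chain that includes the –COOH group and the multiple bond has 10 carbons, so the parent hydride is decane.
A carboxylic acid (terminal –COOH) is the principal characteristic group, giving the suffix -oic acid.
The chain contains a C≡C triple bond, so the unsaturation ending is -yne.
The numbering direction is chosen so that the carboxylic acid carbon is C-1 by definition.
This places the triple bond between C-7 and C-8; a methyl group at C-3.
The name is 3-methyldec-7-ynoic acid.

3-methyldec-7-ynoic acid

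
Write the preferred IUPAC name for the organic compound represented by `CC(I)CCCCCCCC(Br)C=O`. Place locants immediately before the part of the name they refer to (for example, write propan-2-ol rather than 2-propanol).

Counting along the main chain through the –CHO group gives 11 carbons: the parent is undecane.
The principal characteristic group is an aldehyde (terminal –CHO), named with the suffix -al.
Number the chain so that the aldehyde carbon is C-1 by definition.
With this numbering: a bromo group at C-2; an iodo group at C-10.
Substituent prefixes are cited in alphabetical order (multiplying prefixes like di-/tri- are ignored for ordering).
The name is 2-bromo-10-iodoundecanal.

2-bromo-10-iodoundecanal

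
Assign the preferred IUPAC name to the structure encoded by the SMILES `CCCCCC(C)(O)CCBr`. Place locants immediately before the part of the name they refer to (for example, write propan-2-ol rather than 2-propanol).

The longest carbon chain that includes the –OH group has 8 carbons, so the parent hydride is octane.
The highest-priority functional group is an alcohol (–OH), so the name ends in -ol.
Number the chain so that numbering from this end puts the hydroxyl group at C-3 rather than C-6.
That gives the hydroxyl at C-3; a bromo group at C-1; a methyl group at C-3.
The substituents are ordered alphabetically, ignoring any di-/tri- multipliers.
Assembling the pieces gives 1-bromo-3-methyloctan-3-ol.

1-bromo-3-methyloctan-3-ol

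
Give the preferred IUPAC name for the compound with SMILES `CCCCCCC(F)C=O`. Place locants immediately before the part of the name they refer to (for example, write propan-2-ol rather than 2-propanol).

2-fluorooctanal

The longest carbon chain that includes the –CHO group has 8 carbons, so the parent hydride is octane.
The highest-priority functional group is an aldehyde (terminal –CHO), so the name ends in -al.
The numbering direction is chosen so that the aldehyde carbon is C-1 by definition.
With this numbering: a fluoro group at C-2.
The name is 2-fluorooctanal.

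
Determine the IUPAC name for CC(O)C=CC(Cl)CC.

The longest carbon chain that includes the –OH group and the multiple bond has 7 carbons, so the parent hydride is heptane.
The principal characteristic group is an alcohol (–OH), named with the suffix -ol.
The chain contains a C=C double bond, so the unsaturation ending is -ene.
Choose the numbering such that numbering from this end puts the hydroxyl group at C-2 rather than C-6.
That gives the hydroxyl at C-2; the double bond between C-3 and C-4; a chloro group at C-5.
Putting it together: 5-chlorohept-3-en-2-ol.

5-chlorohept-3-en-2-ol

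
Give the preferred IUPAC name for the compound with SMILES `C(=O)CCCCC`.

hexanal

Counting along the main chain through the –CHO group gives 6 carbons: the parent is hexane.
The principal characteristic group is an aldehyde (terminal –CHO), named with the suffix -al.
The numbering direction is chosen so that the aldehyde carbon is C-1 by definition.
Putting it together: hexanal.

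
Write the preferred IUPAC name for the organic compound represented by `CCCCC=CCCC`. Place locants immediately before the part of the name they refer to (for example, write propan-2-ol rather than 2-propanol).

non-4-ene

The longest carbon chain that includes the multiple bond has 9 carbons, so the parent hydride is nonane.
The chain contains a C=C double bond, so the unsaturation ending is -ene.
Choose the numbering such that numbering from this end puts the double bond at C-4 rather than C-5.
This places the double bond between C-4 and C-5.
Putting it together: non-4-ene.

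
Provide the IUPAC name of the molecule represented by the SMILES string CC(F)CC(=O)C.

The longest chain bearing the carbonyl is 5 carbons long (pentane).
The highest-priority functional group is a ketone (C=O on an internal carbon), so the name ends in -one.
Number the chain so that numbering from this end puts the carbonyl group at C-2 rather than C-4.
This places the carbonyl at C-2; a fluoro group at C-4.
Putting it together: 4-fluoropentan-2-one.

4-fluoropentan-2-one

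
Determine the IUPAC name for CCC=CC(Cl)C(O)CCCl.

1,4-dichlorooct-5-en-3-ol

Counting along the main chain through the –OH group and the multiple bond gives 8 carbons: the parent is octane.
The principal characteristic group is an alcohol (–OH), named with the suffix -ol.
The chain contains a C=C double bond, so the unsaturation ending is -ene.
Choose the numbering such that numbering from this end puts the hydroxyl group at C-3 rather than C-6.
With this numbering: the hydroxyl at C-3; the double bond between C-5 and C-6; chloro groups at C-1 and C-4.
The name is 1,4-dichlorooct-5-en-3-ol.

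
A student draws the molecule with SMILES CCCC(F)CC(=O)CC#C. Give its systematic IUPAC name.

6-fluoronon-1-yn-4-one

The longest carbon chain that includes the carbonyl and the multiple bond has 9 carbons, so the parent hydride is nonane.
The principal characteristic group is a ketone (C=O on an internal carbon), named with the suffix -one.
A C≡C triple bond in the chain gives the infix -yne-.
The numbering direction is chosen so that numbering from this end puts the carbonyl group at C-4 rather than C-6.
With this numbering: the carbonyl at C-4; the triple bond between C-1 and C-2; a fluoro group at C-6.
The name is 6-fluoronon-1-yn-4-one.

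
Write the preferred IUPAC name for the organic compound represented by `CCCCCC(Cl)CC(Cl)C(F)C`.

3,5-dichloro-2-fluorodecane

The parent chain contains 10 carbons (decane).
Choose the numbering such that the substituent locant set {2,3,5} is lower than {6,8,9} at the first point of difference.
With this numbering: chloro groups at C-3 and C-5; a fluoro group at C-2.
Substituent prefixes are cited in alphabetical order (multiplying prefixes like di-/tri- are ignored for ordering).
Putting it together: 3,5-dichloro-2-fluorodecane.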